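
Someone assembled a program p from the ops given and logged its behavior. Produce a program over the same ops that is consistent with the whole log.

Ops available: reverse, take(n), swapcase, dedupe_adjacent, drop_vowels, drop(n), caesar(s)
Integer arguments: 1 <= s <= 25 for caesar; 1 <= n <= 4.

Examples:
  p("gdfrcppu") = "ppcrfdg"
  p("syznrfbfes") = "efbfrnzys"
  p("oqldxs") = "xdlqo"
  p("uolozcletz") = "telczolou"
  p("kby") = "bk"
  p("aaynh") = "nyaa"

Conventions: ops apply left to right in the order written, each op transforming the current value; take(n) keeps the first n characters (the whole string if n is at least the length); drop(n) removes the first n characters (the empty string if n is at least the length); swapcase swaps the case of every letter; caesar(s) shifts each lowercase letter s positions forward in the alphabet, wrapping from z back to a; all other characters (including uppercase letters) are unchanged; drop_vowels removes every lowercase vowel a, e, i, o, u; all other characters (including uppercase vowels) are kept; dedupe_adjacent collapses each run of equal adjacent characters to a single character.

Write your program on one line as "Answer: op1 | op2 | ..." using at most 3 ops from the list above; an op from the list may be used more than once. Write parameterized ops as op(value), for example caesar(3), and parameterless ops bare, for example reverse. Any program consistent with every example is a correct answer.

reverse | drop(1)

Check, running the answer program on each example:
  "gdfrcppu" -> "uppcrfdg" -> "ppcrfdg"
  "syznrfbfes" -> "sefbfrnzys" -> "efbfrnzys"
  "oqldxs" -> "sxdlqo" -> "xdlqo"
  "uolozcletz" -> "ztelczolou" -> "telczolou"
  "kby" -> "ybk" -> "bk"
  "aaynh" -> "hnyaa" -> "nyaa"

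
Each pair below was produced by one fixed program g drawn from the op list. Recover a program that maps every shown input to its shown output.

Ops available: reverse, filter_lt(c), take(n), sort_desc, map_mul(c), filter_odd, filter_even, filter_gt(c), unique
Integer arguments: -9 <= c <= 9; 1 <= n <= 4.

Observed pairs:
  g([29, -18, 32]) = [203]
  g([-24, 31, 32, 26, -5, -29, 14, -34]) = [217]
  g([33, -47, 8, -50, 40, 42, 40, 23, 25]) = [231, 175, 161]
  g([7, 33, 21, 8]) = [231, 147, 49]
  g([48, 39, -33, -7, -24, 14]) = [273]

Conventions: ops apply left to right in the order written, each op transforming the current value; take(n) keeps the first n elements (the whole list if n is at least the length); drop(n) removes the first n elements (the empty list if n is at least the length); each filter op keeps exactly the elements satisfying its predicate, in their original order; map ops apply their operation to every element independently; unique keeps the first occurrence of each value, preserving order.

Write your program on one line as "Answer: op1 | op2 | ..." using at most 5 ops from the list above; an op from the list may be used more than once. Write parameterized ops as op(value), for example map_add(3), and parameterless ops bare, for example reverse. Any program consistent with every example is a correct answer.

map_mul(7) | filter_odd | sort_desc | filter_gt(2)

Check, running the answer program on each example:
  [29, -18, 32] -> [203, -126, 224] -> [203] -> [203] -> [203]
  [-24, 31, 32, 26, -5, -29, 14, -34] -> [-168, 217, 224, 182, -35, -203, 98, -238] -> [217, -35, -203] -> [217, -35, -203] -> [217]
  [33, -47, 8, -50, 40, 42, 40, 23, 25] -> [231, -329, 56, -350, 280, 294, 280, 161, 175] -> [231, -329, 161, 175] -> [231, 175, 161, -329] -> [231, 175, 161]
  [7, 33, 21, 8] -> [49, 231, 147, 56] -> [49, 231, 147] -> [231, 147, 49] -> [231, 147, 49]
  [48, 39, -33, -7, -24, 14] -> [336, 273, -231, -49, -168, 98] -> [273, -231, -49] -> [273, -49, -231] -> [273]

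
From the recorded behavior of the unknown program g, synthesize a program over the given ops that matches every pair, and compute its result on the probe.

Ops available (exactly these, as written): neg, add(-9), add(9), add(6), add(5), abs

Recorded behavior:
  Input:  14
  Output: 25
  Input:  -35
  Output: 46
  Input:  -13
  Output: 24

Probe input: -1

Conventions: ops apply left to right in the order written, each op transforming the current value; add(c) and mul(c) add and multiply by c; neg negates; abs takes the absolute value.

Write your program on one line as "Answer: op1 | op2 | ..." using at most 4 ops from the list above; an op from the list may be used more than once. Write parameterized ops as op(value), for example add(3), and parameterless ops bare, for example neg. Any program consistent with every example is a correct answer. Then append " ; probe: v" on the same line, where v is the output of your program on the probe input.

abs | add(6) | add(5) ; probe: 12

Check, running the answer program on each example:
  14 -> 14 -> 20 -> 25
  -35 -> 35 -> 41 -> 46
  -13 -> 13 -> 19 -> 24
  probe: -1 -> 1 -> 7 -> 12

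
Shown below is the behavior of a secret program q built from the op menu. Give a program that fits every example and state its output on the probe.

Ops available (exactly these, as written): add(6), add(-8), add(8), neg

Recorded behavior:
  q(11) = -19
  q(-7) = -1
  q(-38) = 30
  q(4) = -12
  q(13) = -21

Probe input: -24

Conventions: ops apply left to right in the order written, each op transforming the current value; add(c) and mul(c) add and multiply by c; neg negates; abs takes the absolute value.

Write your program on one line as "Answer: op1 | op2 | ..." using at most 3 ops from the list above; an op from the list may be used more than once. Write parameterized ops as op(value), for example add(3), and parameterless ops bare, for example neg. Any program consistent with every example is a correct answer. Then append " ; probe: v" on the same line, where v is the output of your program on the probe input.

neg | add(-8) ; probe: 16

Check, running the answer program on each example:
  11 -> -11 -> -19
  -7 -> 7 -> -1
  -38 -> 38 -> 30
  4 -> -4 -> -12
  13 -> -13 -> -21
  probe: -24 -> 24 -> 16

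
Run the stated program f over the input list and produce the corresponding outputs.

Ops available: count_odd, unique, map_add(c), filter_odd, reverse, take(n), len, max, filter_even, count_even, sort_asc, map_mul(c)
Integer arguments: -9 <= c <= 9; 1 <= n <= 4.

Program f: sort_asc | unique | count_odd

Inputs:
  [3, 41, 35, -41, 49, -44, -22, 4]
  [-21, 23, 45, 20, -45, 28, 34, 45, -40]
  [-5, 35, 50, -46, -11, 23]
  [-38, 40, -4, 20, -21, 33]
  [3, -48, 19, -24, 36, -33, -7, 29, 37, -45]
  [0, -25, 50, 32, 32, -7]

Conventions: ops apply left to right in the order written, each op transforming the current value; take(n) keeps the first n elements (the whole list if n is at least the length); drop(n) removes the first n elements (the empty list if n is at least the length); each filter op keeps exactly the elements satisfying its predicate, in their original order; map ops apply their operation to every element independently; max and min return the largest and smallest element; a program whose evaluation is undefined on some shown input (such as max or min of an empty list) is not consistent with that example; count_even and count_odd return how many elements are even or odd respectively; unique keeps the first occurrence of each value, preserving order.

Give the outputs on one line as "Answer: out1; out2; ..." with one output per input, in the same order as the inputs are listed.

Execution, op by op:
  [3, 41, 35, -41, 49, -44, -22, 4] -> [-44, -41, -22, 3, 4, 35, 41, 49] -> [-44, -41, -22, 3, 4, 35, 41, 49] -> 5
  [-21, 23, 45, 20, -45, 28, 34, 45, -40] -> [-45, -40, -21, 20, 23, 28, 34, 45, 45] -> [-45, -40, -21, 20, 23, 28, 34, 45] -> 4
  [-5, 35, 50, -46, -11, 23] -> [-46, -11, -5, 23, 35, 50] -> [-46, -11, -5, 23, 35, 50] -> 4
  [-38, 40, -4, 20, -21, 33] -> [-38, -21, -4, 20, 33, 40] -> [-38, -21, -4, 20, 33, 40] -> 2
  [3, -48, 19, -24, 36, -33, -7, 29, 37, -45] -> [-48, -45, -33, -24, -7, 3, 19, 29, 36, 37] -> [-48, -45, -33, -24, -7, 3, 19, 29, 36, 37] -> 7
  [0, -25, 50, 32, 32, -7] -> [-25, -7, 0, 32, 32, 50] -> [-25, -7, 0, 32, 50] -> 2

5; 4; 4; 2; 7; 2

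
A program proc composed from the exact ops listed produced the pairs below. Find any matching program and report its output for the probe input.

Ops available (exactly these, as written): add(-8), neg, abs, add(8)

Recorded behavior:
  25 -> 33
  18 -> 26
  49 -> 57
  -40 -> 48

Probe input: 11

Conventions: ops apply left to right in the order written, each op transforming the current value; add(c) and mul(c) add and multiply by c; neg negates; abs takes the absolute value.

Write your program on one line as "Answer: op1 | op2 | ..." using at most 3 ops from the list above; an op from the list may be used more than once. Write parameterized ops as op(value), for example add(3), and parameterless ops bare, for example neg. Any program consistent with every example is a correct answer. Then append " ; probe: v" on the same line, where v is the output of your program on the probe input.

abs | add(8) ; probe: 19

Check, running the answer program on each example:
  25 -> 25 -> 33
  18 -> 18 -> 26
  49 -> 49 -> 57
  -40 -> 40 -> 48
  probe: 11 -> 11 -> 19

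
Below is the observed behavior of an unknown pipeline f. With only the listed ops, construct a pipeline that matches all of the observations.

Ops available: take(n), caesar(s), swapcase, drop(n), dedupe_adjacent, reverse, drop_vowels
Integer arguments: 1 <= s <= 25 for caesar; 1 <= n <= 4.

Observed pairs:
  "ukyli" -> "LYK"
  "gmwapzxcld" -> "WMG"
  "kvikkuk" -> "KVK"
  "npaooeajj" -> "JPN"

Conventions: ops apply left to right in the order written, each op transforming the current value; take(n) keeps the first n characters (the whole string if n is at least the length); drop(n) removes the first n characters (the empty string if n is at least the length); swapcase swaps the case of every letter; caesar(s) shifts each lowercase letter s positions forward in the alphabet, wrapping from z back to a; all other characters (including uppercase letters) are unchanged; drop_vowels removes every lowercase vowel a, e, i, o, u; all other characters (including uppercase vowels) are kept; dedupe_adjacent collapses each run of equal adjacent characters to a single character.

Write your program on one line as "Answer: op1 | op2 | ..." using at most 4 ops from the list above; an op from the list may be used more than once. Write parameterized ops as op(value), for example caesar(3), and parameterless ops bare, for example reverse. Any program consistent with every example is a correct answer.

drop_vowels | take(3) | reverse | swapcase

Check, running the answer program on each example:
  "ukyli" -> "kyl" -> "kyl" -> "lyk" -> "LYK"
  "gmwapzxcld" -> "gmwpzxcld" -> "gmw" -> "wmg" -> "WMG"
  "kvikkuk" -> "kvkkk" -> "kvk" -> "kvk" -> "KVK"
  "npaooeajj" -> "npjj" -> "npj" -> "jpn" -> "JPN"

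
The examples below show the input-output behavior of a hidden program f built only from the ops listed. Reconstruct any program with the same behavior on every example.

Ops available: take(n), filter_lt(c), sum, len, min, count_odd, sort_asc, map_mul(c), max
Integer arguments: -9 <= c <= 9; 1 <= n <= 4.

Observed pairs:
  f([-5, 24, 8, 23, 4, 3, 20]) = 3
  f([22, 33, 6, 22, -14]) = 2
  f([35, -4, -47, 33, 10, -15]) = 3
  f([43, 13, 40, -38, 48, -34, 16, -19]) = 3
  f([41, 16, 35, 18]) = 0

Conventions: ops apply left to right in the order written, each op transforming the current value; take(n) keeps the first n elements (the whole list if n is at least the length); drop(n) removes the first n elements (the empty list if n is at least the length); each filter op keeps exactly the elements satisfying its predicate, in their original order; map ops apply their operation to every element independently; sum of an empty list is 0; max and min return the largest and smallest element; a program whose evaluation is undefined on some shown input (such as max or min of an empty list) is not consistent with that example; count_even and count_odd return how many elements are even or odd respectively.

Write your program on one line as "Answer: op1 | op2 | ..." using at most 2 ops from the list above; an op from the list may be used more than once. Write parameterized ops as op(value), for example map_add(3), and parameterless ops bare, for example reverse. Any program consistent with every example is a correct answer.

filter_lt(8) | len

Check, running the answer program on each example:
  [-5, 24, 8, 23, 4, 3, 20] -> [-5, 4, 3] -> 3
  [22, 33, 6, 22, -14] -> [6, -14] -> 2
  [35, -4, -47, 33, 10, -15] -> [-4, -47, -15] -> 3
  [43, 13, 40, -38, 48, -34, 16, -19] -> [-38, -34, -19] -> 3
  [41, 16, 35, 18] -> [] -> 0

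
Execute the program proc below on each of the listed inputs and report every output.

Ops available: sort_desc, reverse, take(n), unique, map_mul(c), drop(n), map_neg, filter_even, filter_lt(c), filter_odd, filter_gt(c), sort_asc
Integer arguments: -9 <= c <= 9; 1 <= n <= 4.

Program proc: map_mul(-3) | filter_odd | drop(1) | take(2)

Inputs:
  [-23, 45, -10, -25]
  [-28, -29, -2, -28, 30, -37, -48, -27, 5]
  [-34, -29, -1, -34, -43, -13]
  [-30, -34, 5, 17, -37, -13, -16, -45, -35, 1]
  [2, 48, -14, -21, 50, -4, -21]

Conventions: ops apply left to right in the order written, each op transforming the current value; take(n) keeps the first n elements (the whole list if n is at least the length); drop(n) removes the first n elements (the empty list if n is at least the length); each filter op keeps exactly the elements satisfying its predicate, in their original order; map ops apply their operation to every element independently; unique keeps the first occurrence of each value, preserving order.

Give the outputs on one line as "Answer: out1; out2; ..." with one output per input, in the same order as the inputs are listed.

Execution, op by op:
  [-23, 45, -10, -25] -> [69, -135, 30, 75] -> [69, -135, 75] -> [-135, 75] -> [-135, 75]
  [-28, -29, -2, -28, 30, -37, -48, -27, 5] -> [84, 87, 6, 84, -90, 111, 144, 81, -15] -> [87, 111, 81, -15] -> [111, 81, -15] -> [111, 81]
  [-34, -29, -1, -34, -43, -13] -> [102, 87, 3, 102, 129, 39] -> [87, 3, 129, 39] -> [3, 129, 39] -> [3, 129]
  [-30, -34, 5, 17, -37, -13, -16, -45, -35, 1] -> [90, 102, -15, -51, 111, 39, 48, 135, 105, -3] -> [-15, -51, 111, 39, 135, 105, -3] -> [-51, 111, 39, 135, 105, -3] -> [-51, 111]
  [2, 48, -14, -21, 50, -4, -21] -> [-6, -144, 42, 63, -150, 12, 63] -> [63, 63] -> [63] -> [63]

[-135, 75]; [111, 81]; [3, 129]; [-51, 111]; [63]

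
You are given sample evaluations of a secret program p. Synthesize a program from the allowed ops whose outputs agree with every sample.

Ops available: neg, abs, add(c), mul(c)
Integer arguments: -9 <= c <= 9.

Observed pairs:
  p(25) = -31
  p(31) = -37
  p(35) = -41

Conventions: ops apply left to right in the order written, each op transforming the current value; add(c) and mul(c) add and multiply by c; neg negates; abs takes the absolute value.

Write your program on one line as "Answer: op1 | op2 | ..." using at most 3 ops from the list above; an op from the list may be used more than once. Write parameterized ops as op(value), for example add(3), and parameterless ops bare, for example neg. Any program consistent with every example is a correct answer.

neg | add(3) | add(-9)

Check, running the answer program on each example:
  25 -> -25 -> -22 -> -31
  31 -> -31 -> -28 -> -37
  35 -> -35 -> -32 -> -41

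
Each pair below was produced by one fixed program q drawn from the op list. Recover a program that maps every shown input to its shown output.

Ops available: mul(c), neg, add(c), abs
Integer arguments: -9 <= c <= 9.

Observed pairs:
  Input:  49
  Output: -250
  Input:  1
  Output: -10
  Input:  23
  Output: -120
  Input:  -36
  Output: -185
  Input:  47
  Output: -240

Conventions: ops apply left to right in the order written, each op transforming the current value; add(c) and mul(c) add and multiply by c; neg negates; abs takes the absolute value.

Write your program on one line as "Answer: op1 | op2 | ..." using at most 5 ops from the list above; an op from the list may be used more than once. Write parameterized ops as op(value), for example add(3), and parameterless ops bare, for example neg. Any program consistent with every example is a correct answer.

neg | mul(-5) | abs | neg | add(-5)

Check, running the answer program on each example:
  49 -> -49 -> 245 -> 245 -> -245 -> -250
  1 -> -1 -> 5 -> 5 -> -5 -> -10
  23 -> -23 -> 115 -> 115 -> -115 -> -120
  -36 -> 36 -> -180 -> 180 -> -180 -> -185
  47 -> -47 -> 235 -> 235 -> -235 -> -240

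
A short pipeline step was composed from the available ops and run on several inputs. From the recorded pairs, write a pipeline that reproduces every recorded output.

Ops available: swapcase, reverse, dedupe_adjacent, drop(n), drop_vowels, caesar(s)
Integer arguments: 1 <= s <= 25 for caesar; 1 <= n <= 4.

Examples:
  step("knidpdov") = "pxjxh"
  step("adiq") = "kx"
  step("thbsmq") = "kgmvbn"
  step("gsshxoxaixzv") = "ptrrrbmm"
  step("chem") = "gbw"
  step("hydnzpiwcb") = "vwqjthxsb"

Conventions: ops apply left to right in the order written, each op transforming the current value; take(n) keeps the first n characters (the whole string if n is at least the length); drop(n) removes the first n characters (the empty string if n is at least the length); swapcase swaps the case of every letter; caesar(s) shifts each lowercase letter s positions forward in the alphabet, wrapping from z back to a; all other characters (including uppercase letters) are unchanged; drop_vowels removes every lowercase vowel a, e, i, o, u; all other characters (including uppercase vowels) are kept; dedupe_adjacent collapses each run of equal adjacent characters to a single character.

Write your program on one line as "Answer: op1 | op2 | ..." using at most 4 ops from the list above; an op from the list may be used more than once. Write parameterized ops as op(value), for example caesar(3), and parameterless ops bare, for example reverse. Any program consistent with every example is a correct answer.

drop_vowels | caesar(20) | drop_vowels | reverse

Check, running the answer program on each example:
  "knidpdov" -> "kndpdv" -> "ehxjxp" -> "hxjxp" -> "pxjxh"
  "adiq" -> "dq" -> "xk" -> "xk" -> "kx"
  "thbsmq" -> "thbsmq" -> "nbvmgk" -> "nbvmgk" -> "kgmvbn"
  "gsshxoxaixzv" -> "gsshxxxzv" -> "ammbrrrtp" -> "mmbrrrtp" -> "ptrrrbmm"
  "chem" -> "chm" -> "wbg" -> "wbg" -> "gbw"
  "hydnzpiwcb" -> "hydnzpwcb" -> "bsxhtjqwv" -> "bsxhtjqwv" -> "vwqjthxsb"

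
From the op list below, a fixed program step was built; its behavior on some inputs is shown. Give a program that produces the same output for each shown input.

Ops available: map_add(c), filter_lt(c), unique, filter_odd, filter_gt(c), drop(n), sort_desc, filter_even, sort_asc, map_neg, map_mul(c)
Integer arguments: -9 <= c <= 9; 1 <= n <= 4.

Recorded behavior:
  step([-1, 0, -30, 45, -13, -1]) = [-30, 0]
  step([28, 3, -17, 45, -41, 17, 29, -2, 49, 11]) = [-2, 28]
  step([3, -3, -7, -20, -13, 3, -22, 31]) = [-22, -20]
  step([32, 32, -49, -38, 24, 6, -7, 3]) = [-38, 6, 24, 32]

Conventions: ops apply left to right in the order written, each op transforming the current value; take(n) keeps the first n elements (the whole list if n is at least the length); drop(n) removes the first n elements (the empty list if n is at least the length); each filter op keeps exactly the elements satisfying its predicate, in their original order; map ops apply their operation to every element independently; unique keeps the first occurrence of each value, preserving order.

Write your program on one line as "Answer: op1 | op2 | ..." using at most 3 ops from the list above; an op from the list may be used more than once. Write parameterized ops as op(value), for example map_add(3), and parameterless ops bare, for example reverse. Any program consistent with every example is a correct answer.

unique | filter_even | sort_asc

Check, running the answer program on each example:
  [-1, 0, -30, 45, -13, -1] -> [-1, 0, -30, 45, -13] -> [0, -30] -> [-30, 0]
  [28, 3, -17, 45, -41, 17, 29, -2, 49, 11] -> [28, 3, -17, 45, -41, 17, 29, -2, 49, 11] -> [28, -2] -> [-2, 28]
  [3, -3, -7, -20, -13, 3, -22, 31] -> [3, -3, -7, -20, -13, -22, 31] -> [-20, -22] -> [-22, -20]
  [32, 32, -49, -38, 24, 6, -7, 3] -> [32, -49, -38, 24, 6, -7, 3] -> [32, -38, 24, 6] -> [-38, 6, 24, 32]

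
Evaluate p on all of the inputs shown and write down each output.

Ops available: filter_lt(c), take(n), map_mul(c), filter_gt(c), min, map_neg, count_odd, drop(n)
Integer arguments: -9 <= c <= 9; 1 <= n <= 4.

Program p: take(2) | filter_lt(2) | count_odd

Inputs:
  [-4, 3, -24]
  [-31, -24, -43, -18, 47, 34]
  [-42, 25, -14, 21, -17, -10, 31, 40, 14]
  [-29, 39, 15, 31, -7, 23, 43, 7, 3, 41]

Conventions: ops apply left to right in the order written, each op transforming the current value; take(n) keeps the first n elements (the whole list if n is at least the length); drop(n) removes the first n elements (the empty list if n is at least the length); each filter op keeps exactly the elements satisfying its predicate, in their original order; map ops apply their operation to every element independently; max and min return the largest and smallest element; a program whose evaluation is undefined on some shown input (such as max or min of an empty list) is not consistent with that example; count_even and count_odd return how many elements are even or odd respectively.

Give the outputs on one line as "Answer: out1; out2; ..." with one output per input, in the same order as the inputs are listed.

Execution, op by op:
  [-4, 3, -24] -> [-4, 3] -> [-4] -> 0
  [-31, -24, -43, -18, 47, 34] -> [-31, -24] -> [-31, -24] -> 1
  [-42, 25, -14, 21, -17, -10, 31, 40, 14] -> [-42, 25] -> [-42] -> 0
  [-29, 39, 15, 31, -7, 23, 43, 7, 3, 41] -> [-29, 39] -> [-29] -> 1

0; 1; 0; 1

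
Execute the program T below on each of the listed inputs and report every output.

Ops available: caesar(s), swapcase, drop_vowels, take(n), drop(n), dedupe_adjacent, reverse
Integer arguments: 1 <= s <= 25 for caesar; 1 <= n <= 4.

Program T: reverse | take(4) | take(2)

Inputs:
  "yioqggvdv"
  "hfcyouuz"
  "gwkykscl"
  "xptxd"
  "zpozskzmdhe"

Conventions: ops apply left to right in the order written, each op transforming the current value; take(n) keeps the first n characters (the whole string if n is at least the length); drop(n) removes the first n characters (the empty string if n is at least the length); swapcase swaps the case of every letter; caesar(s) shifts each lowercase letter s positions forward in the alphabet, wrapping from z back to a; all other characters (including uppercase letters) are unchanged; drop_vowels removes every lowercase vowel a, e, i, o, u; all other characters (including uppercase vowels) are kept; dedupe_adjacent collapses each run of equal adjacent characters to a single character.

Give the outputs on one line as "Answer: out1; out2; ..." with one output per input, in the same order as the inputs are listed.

Execution, op by op:
  "yioqggvdv" -> "vdvggqoiy" -> "vdvg" -> "vd"
  "hfcyouuz" -> "zuuoycfh" -> "zuuo" -> "zu"
  "gwkykscl" -> "lcskykwg" -> "lcsk" -> "lc"
  "xptxd" -> "dxtpx" -> "dxtp" -> "dx"
  "zpozskzmdhe" -> "ehdmzkszopz" -> "ehdm" -> "eh"

"vd"; "zu"; "lc"; "dx"; "eh"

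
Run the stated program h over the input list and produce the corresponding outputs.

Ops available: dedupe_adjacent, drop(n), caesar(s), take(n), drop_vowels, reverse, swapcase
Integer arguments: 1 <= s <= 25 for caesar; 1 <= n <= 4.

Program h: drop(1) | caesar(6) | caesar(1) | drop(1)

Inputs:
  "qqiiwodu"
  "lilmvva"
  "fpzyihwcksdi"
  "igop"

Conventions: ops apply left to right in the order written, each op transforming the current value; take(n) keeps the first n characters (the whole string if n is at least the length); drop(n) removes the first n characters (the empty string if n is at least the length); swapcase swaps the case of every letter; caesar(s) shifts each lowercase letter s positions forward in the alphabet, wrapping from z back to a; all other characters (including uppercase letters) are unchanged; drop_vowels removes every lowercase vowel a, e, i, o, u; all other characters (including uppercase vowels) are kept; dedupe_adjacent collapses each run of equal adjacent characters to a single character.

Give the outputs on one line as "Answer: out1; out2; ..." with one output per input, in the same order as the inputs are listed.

Execution, op by op:
  "qqiiwodu" -> "qiiwodu" -> "woocuja" -> "xppdvkb" -> "ppdvkb"
  "lilmvva" -> "ilmvva" -> "orsbbg" -> "pstcch" -> "stcch"
  "fpzyihwcksdi" -> "pzyihwcksdi" -> "vfeonciqyjo" -> "wgfpodjrzkp" -> "gfpodjrzkp"
  "igop" -> "gop" -> "muv" -> "nvw" -> "vw"

"ppdvkb"; "stcch"; "gfpodjrzkp"; "vw"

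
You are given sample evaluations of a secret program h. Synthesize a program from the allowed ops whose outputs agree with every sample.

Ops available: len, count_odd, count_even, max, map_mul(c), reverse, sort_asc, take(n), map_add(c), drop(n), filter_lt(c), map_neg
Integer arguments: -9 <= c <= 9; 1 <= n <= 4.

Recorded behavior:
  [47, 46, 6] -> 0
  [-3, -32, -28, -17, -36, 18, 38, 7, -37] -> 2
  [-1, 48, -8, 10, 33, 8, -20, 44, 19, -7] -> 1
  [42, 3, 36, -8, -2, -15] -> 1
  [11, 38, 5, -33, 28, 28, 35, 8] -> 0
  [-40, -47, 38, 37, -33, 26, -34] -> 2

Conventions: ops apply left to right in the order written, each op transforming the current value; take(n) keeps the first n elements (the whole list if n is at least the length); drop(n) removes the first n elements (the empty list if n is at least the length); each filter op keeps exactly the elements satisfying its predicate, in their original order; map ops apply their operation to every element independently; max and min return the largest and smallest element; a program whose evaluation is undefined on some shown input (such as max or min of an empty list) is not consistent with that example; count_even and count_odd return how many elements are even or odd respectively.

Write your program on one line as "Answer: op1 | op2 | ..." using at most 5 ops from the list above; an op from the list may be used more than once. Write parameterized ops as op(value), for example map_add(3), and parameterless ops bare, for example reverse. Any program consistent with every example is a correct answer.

filter_lt(3) | drop(1) | reverse | count_odd

Check, running the answer program on each example:
  [47, 46, 6] -> [] -> [] -> [] -> 0
  [-3, -32, -28, -17, -36, 18, 38, 7, -37] -> [-3, -32, -28, -17, -36, -37] -> [-32, -28, -17, -36, -37] -> [-37, -36, -17, -28, -32] -> 2
  [-1, 48, -8, 10, 33, 8, -20, 44, 19, -7] -> [-1, -8, -20, -7] -> [-8, -20, -7] -> [-7, -20, -8] -> 1
  [42, 3, 36, -8, -2, -15] -> [-8, -2, -15] -> [-2, -15] -> [-15, -2] -> 1
  [11, 38, 5, -33, 28, 28, 35, 8] -> [-33] -> [] -> [] -> 0
  [-40, -47, 38, 37, -33, 26, -34] -> [-40, -47, -33, -34] -> [-47, -33, -34] -> [-34, -33, -47] -> 2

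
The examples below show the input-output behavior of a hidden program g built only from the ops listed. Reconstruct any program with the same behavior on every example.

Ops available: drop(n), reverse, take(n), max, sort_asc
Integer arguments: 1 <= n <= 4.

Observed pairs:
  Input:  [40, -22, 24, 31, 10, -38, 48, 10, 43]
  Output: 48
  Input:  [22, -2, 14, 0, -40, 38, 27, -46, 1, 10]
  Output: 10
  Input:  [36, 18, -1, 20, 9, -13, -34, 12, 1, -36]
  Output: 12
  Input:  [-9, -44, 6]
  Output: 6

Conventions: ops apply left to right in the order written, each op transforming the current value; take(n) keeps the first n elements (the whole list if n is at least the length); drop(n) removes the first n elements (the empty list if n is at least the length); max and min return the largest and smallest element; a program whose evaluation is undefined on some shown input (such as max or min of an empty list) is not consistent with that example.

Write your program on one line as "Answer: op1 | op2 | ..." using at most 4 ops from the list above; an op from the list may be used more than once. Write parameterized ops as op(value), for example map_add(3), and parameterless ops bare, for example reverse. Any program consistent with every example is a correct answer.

reverse | take(3) | reverse | max

Check, running the answer program on each example:
  [40, -22, 24, 31, 10, -38, 48, 10, 43] -> [43, 10, 48, -38, 10, 31, 24, -22, 40] -> [43, 10, 48] -> [48, 10, 43] -> 48
  [22, -2, 14, 0, -40, 38, 27, -46, 1, 10] -> [10, 1, -46, 27, 38, -40, 0, 14, -2, 22] -> [10, 1, -46] -> [-46, 1, 10] -> 10
  [36, 18, -1, 20, 9, -13, -34, 12, 1, -36] -> [-36, 1, 12, -34, -13, 9, 20, -1, 18, 36] -> [-36, 1, 12] -> [12, 1, -36] -> 12
  [-9, -44, 6] -> [6, -44, -9] -> [6, -44, -9] -> [-9, -44, 6] -> 6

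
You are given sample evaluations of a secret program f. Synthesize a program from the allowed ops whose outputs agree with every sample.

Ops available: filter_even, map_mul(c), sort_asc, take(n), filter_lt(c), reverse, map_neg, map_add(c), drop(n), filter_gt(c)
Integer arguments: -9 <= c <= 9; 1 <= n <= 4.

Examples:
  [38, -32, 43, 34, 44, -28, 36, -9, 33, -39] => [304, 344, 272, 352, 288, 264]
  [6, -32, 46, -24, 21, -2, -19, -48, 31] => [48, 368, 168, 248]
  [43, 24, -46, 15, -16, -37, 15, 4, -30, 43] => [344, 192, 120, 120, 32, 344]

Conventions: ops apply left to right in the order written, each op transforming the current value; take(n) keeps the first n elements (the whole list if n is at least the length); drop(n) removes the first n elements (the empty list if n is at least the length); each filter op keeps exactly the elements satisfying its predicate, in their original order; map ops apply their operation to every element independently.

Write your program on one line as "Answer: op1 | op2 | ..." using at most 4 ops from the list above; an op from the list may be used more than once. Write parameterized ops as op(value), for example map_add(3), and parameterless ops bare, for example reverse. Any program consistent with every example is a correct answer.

reverse | map_mul(8) | filter_gt(-3) | reverse

Check, running the answer program on each example:
  [38, -32, 43, 34, 44, -28, 36, -9, 33, -39] -> [-39, 33, -9, 36, -28, 44, 34, 43, -32, 38] -> [-312, 264, -72, 288, -224, 352, 272, 344, -256, 304] -> [264, 288, 352, 272, 344, 304] -> [304, 344, 272, 352, 288, 264]
  [6, -32, 46, -24, 21, -2, -19, -48, 31] -> [31, -48, -19, -2, 21, -24, 46, -32, 6] -> [248, -384, -152, -16, 168, -192, 368, -256, 48] -> [248, 168, 368, 48] -> [48, 368, 168, 248]
  [43, 24, -46, 15, -16, -37, 15, 4, -30, 43] -> [43, -30, 4, 15, -37, -16, 15, -46, 24, 43] -> [344, -240, 32, 120, -296, -128, 120, -368, 192, 344] -> [344, 32, 120, 120, 192, 344] -> [344, 192, 120, 120, 32, 344]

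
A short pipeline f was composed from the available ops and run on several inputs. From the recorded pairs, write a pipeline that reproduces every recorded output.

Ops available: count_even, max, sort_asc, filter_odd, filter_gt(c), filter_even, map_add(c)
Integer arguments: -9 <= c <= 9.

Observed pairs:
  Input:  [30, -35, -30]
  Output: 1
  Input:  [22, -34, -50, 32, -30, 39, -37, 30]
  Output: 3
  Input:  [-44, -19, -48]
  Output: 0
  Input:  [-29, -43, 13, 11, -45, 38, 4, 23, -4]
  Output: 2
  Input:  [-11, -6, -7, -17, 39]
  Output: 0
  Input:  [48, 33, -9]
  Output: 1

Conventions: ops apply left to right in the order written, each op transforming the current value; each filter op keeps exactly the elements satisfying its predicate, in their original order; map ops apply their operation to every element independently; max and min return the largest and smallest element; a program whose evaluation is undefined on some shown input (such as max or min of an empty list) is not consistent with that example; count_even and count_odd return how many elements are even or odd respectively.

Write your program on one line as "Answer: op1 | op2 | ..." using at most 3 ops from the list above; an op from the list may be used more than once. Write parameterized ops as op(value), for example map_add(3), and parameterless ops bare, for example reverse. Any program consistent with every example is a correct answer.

filter_gt(2) | count_even

Check, running the answer program on each example:
  [30, -35, -30] -> [30] -> 1
  [22, -34, -50, 32, -30, 39, -37, 30] -> [22, 32, 39, 30] -> 3
  [-44, -19, -48] -> [] -> 0
  [-29, -43, 13, 11, -45, 38, 4, 23, -4] -> [13, 11, 38, 4, 23] -> 2
  [-11, -6, -7, -17, 39] -> [39] -> 0
  [48, 33, -9] -> [48, 33] -> 1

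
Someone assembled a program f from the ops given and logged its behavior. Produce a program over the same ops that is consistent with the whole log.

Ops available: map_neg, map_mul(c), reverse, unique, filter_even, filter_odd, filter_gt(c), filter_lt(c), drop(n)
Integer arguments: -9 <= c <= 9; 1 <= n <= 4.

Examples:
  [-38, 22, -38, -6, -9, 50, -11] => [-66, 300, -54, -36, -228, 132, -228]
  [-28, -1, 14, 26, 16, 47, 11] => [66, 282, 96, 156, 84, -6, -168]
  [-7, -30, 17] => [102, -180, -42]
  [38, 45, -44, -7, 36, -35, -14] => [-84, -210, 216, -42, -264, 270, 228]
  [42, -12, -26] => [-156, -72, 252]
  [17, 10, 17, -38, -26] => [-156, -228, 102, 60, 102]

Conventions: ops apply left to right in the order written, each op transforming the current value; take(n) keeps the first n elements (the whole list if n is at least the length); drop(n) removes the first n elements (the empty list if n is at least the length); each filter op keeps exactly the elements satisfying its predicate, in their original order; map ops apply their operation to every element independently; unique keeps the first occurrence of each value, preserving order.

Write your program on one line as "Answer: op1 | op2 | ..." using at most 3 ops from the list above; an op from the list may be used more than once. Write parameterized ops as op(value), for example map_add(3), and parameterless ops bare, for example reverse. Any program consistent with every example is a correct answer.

map_neg | map_mul(-6) | reverse

Check, running the answer program on each example:
  [-38, 22, -38, -6, -9, 50, -11] -> [38, -22, 38, 6, 9, -50, 11] -> [-228, 132, -228, -36, -54, 300, -66] -> [-66, 300, -54, -36, -228, 132, -228]
  [-28, -1, 14, 26, 16, 47, 11] -> [28, 1, -14, -26, -16, -47, -11] -> [-168, -6, 84, 156, 96, 282, 66] -> [66, 282, 96, 156, 84, -6, -168]
  [-7, -30, 17] -> [7, 30, -17] -> [-42, -180, 102] -> [102, -180, -42]
  [38, 45, -44, -7, 36, -35, -14] -> [-38, -45, 44, 7, -36, 35, 14] -> [228, 270, -264, -42, 216, -210, -84] -> [-84, -210, 216, -42, -264, 270, 228]
  [42, -12, -26] -> [-42, 12, 26] -> [252, -72, -156] -> [-156, -72, 252]
  [17, 10, 17, -38, -26] -> [-17, -10, -17, 38, 26] -> [102, 60, 102, -228, -156] -> [-156, -228, 102, 60, 102]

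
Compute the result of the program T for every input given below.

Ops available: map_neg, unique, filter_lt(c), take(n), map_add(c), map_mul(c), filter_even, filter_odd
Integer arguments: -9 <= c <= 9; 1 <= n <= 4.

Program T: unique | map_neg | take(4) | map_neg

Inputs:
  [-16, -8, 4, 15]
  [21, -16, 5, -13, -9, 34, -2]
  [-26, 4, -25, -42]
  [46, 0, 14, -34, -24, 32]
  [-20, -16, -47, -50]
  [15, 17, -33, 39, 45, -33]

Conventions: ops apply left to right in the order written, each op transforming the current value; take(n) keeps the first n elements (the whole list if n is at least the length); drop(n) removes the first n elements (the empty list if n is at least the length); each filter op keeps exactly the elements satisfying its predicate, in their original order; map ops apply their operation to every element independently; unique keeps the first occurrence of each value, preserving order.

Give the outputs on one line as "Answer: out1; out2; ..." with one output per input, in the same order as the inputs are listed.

Execution, op by op:
  [-16, -8, 4, 15] -> [-16, -8, 4, 15] -> [16, 8, -4, -15] -> [16, 8, -4, -15] -> [-16, -8, 4, 15]
  [21, -16, 5, -13, -9, 34, -2] -> [21, -16, 5, -13, -9, 34, -2] -> [-21, 16, -5, 13, 9, -34, 2] -> [-21, 16, -5, 13] -> [21, -16, 5, -13]
  [-26, 4, -25, -42] -> [-26, 4, -25, -42] -> [26, -4, 25, 42] -> [26, -4, 25, 42] -> [-26, 4, -25, -42]
  [46, 0, 14, -34, -24, 32] -> [46, 0, 14, -34, -24, 32] -> [-46, 0, -14, 34, 24, -32] -> [-46, 0, -14, 34] -> [46, 0, 14, -34]
  [-20, -16, -47, -50] -> [-20, -16, -47, -50] -> [20, 16, 47, 50] -> [20, 16, 47, 50] -> [-20, -16, -47, -50]
  [15, 17, -33, 39, 45, -33] -> [15, 17, -33, 39, 45] -> [-15, -17, 33, -39, -45] -> [-15, -17, 33, -39] -> [15, 17, -33, 39]

[-16, -8, 4, 15]; [21, -16, 5, -13]; [-26, 4, -25, -42]; [46, 0, 14, -34]; [-20, -16, -47, -50]; [15, 17, -33, 39]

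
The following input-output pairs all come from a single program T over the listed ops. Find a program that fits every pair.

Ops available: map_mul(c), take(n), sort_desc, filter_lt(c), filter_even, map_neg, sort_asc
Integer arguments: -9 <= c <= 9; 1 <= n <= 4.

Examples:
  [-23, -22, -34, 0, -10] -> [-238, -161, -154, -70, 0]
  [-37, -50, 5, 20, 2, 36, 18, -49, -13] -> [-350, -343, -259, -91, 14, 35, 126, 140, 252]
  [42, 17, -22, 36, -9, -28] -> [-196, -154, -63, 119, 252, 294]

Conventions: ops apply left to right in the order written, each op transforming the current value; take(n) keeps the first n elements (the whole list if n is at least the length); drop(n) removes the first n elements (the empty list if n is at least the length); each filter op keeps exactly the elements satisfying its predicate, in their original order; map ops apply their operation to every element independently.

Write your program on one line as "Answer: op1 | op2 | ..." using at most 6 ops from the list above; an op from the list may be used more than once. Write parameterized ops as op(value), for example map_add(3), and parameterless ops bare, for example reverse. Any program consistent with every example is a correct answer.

sort_asc | sort_desc | map_neg | sort_desc | map_mul(-7)

Check, running the answer program on each example:
  [-23, -22, -34, 0, -10] -> [-34, -23, -22, -10, 0] -> [0, -10, -22, -23, -34] -> [0, 10, 22, 23, 34] -> [34, 23, 22, 10, 0] -> [-238, -161, -154, -70, 0]
  [-37, -50, 5, 20, 2, 36, 18, -49, -13] -> [-50, -49, -37, -13, 2, 5, 18, 20, 36] -> [36, 20, 18, 5, 2, -13, -37, -49, -50] -> [-36, -20, -18, -5, -2, 13, 37, 49, 50] -> [50, 49, 37, 13, -2, -5, -18, -20, -36] -> [-350, -343, -259, -91, 14, 35, 126, 140, 252]
  [42, 17, -22, 36, -9, -28] -> [-28, -22, -9, 17, 36, 42] -> [42, 36, 17, -9, -22, -28] -> [-42, -36, -17, 9, 22, 28] -> [28, 22, 9, -17, -36, -42] -> [-196, -154, -63, 119, 252, 294]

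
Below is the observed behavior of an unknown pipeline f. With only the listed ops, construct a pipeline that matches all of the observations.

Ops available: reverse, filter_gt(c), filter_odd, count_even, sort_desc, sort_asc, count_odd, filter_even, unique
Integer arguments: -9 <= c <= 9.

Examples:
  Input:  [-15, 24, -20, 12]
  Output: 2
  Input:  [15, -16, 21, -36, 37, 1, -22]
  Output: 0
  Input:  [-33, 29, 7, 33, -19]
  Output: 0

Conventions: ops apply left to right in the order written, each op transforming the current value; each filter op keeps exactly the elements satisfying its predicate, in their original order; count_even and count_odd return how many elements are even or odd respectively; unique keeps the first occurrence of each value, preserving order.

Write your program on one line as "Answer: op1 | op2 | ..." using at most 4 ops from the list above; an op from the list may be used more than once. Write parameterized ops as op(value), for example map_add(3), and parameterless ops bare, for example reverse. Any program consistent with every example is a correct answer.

filter_even | filter_gt(-4) | reverse | count_even

Check, running the answer program on each example:
  [-15, 24, -20, 12] -> [24, -20, 12] -> [24, 12] -> [12, 24] -> 2
  [15, -16, 21, -36, 37, 1, -22] -> [-16, -36, -22] -> [] -> [] -> 0
  [-33, 29, 7, 33, -19] -> [] -> [] -> [] -> 0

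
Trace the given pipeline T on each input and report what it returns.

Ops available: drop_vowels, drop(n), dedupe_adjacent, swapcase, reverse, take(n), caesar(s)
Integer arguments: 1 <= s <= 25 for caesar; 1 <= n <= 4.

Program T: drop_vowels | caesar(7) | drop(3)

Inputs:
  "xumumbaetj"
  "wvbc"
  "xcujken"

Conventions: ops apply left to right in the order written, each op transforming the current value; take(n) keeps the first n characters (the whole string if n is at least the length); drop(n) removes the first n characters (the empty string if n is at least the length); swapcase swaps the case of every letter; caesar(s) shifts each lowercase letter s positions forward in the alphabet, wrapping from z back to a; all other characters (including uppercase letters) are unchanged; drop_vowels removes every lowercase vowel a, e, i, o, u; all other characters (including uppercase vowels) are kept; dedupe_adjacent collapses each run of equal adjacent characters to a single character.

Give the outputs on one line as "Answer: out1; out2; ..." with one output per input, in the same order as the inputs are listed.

"iaq"; "j"; "ru"

Execution, op by op:
  "xumumbaetj" -> "xmmbtj" -> "ettiaq" -> "iaq"
  "wvbc" -> "wvbc" -> "dcij" -> "j"
  "xcujken" -> "xcjkn" -> "ejqru" -> "ru"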